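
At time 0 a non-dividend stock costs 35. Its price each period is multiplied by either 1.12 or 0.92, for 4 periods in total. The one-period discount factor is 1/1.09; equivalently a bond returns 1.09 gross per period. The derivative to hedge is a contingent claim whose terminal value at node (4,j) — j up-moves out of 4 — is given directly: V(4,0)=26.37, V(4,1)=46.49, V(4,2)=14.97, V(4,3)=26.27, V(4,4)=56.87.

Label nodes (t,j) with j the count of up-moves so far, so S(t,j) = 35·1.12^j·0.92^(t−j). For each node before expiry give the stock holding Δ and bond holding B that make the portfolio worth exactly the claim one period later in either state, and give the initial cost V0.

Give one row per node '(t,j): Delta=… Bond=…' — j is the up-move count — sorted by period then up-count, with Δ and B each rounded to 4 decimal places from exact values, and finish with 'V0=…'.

(0,0): Delta=2.2863 Bond=-50.7099
(1,0): Delta=0.0757 Bond=15.9063
(1,1): Delta=2.6067 Bond=-67.8350
(2,0): Delta=-3.6813 Bond=128.6360
(2,1): Delta=0.6203 Bond=-2.3030
(2,2): Delta=2.8947 Bond=-86.5819
(3,0): Delta=3.6912 Bond=-60.7174
(3,1): Delta=-4.7500 Bond=175.6716
(3,2): Delta=1.3988 Bond=-33.9541
(3,3): Delta=3.1115 Bond=-105.0367
V0=29.3099

The replicating-portfolio and risk-neutral prices coincide; use p* = (1.09−0.92)/(1.12−0.92) = 0.8500 for the latter.
Payoff layer (t=4): V(4,0)=26.3700, V(4,1)=46.4900, V(4,2)=14.9700, V(4,3)=26.2700, V(4,4)=56.8700
Node (3,0) S=27.2541: V=(p*·46.4900+(1−p*)·26.3700)/1.09=39.8826; Δ=(46.4900−26.3700)/(30.5246−25.0738)=3.6912; B=V−Δ·S=-60.7174
Node (3,1) S=33.1789: V=(p*·14.9700+(1−p*)·46.4900)/1.09=18.0716; Δ=(14.9700−46.4900)/(37.1603−30.5246)=-4.7500; B=V−Δ·S=175.6716
Node (3,2) S=40.3917: V=(p*·26.2700+(1−p*)·14.9700)/1.09=22.5459; Δ=(26.2700−14.9700)/(45.2387−37.1603)=1.3988; B=V−Δ·S=-33.9541
Node (3,3) S=49.1725: V=(p*·56.8700+(1−p*)·26.2700)/1.09=47.9633; Δ=(56.8700−26.2700)/(55.0732−45.2387)=3.1115; B=V−Δ·S=-105.0367
Node (2,0) S=29.6240: V=(p*·18.0716+(1−p*)·39.8826)/1.09=19.5809; Δ=(18.0716−39.8826)/(33.1789−27.2541)=-3.6813; B=V−Δ·S=128.6360
Node (2,1) S=36.0640: V=(p*·22.5459+(1−p*)·18.0716)/1.09=20.0686; Δ=(22.5459−18.0716)/(40.3917−33.1789)=0.6203; B=V−Δ·S=-2.3030
Node (2,2) S=43.9040: V=(p*·47.9633+(1−p*)·22.5459)/1.09=40.5052; Δ=(47.9633−22.5459)/(49.1725−40.3917)=2.8947; B=V−Δ·S=-86.5819
Node (1,0) S=32.2000: V=(p*·20.0686+(1−p*)·19.5809)/1.09=18.3444; Δ=(20.0686−19.5809)/(36.0640−29.6240)=0.0757; B=V−Δ·S=15.9063
Node (1,1) S=39.2000: V=(p*·40.5052+(1−p*)·20.0686)/1.09=34.3484; Δ=(40.5052−20.0686)/(43.9040−36.0640)=2.6067; B=V−Δ·S=-67.8350
Node (0,0) S=35.0000: V=(p*·34.3484+(1−p*)·18.3444)/1.09=29.3099; Δ=(34.3484−18.3444)/(39.2000−32.2000)=2.2863; B=V−Δ·S=-50.7099
Each (Δ,B) replicates both successor values, so the strategy is self-financing and V0 is arbitrage-free.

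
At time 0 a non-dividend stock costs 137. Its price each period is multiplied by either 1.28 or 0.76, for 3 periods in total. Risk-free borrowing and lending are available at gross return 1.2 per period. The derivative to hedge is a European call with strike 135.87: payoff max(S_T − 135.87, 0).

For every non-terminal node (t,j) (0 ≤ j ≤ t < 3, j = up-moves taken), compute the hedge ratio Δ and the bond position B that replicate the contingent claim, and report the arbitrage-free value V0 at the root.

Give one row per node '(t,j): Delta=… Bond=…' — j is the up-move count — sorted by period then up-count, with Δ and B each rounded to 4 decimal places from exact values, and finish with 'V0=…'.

Since d<R<u, set p* = (R−d)/(u−d) = 0.8462; price each node as the discounted p*-expectation of its children.
Terminal payoffs: V(3,0)=0.0000, V(3,1)=0.0000, V(3,2)=34.7202, V(3,3)=151.4398
(2,0): S=79.1312. Δ = (V_up−V_dn)/(S_up−S_dn) = (0.0000−0.0000)/(101.2879−60.1397) = 0.0000. V = [p*·0.0000 + (1−p*)·0.0000]/1.2 = 0.0000. B = V − Δ·S = 0.0000.
(2,1): S=133.2736. Δ = (V_up−V_dn)/(S_up−S_dn) = (34.7202−0.0000)/(170.5902−101.2879) = 0.5010. V = [p*·34.7202 + (1−p*)·0.0000]/1.2 = 24.4822. B = V − Δ·S = -42.2874.
(2,2): S=224.4608. Δ = (V_up−V_dn)/(S_up−S_dn) = (151.4398−34.7202)/(287.3098−170.5902) = 1.0000. V = [p*·151.4398 + (1−p*)·34.7202]/1.2 = 111.2358. B = V − Δ·S = -113.2250.
(1,0): S=104.1200. Δ = (V_up−V_dn)/(S_up−S_dn) = (24.4822−0.0000)/(133.2736−79.1312) = 0.4522. V = [p*·24.4822 + (1−p*)·0.0000]/1.2 = 17.2631. B = V − Δ·S = -29.8181.
(1,1): S=175.3600. Δ = (V_up−V_dn)/(S_up−S_dn) = (111.2358−24.4822)/(224.4608−133.2736) = 0.9514. V = [p*·111.2358 + (1−p*)·24.4822]/1.2 = 81.5742. B = V − Δ·S = -85.2596.
(0,0): S=137.0000. Δ = (V_up−V_dn)/(S_up−S_dn) = (81.5742−17.2631)/(175.3600−104.1200) = 0.9027. V = [p*·81.5742 + (1−p*)·17.2631]/1.2 = 59.7335. B = V − Δ·S = -63.9418.
Root portfolio cost Δ·137+B reproduces V0=59.7335.

(0,0): Delta=0.9027 Bond=-63.9418
(1,0): Delta=0.4522 Bond=-29.8181
(1,1): Delta=0.9514 Bond=-85.2596
(2,0): Delta=0.0000 Bond=0.0000
(2,1): Delta=0.5010 Bond=-42.2874
(2,2): Delta=1.0000 Bond=-113.2250
V0=59.7335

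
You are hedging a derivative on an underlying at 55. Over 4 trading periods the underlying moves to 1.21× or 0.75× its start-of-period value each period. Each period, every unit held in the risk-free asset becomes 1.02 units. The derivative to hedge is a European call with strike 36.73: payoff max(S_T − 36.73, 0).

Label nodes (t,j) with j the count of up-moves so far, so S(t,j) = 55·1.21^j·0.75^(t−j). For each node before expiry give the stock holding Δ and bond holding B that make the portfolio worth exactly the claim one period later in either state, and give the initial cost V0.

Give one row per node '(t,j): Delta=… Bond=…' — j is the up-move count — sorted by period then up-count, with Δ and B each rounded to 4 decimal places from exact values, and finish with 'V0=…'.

(0,0): Delta=0.8752 Bond=-25.2238
(1,0): Delta=0.6952 Bond=-18.3053
(1,1): Delta=0.9536 Bond=-30.9518
(2,0): Delta=0.3464 Bond=-7.8789
(2,1): Delta=0.8474 Bond=-26.2662
(2,2): Delta=1.0000 Bond=-35.3037
(3,0): Delta=0.0000 Bond=0.0000
(3,1): Delta=0.4974 Bond=-13.6918
(3,2): Delta=1.0000 Bond=-36.0098
(3,3): Delta=1.0000 Bond=-36.0098
V0=22.9096

Risk-neutral probability p* = (R−d)/(u−d) = (1.02−0.75)/(1.21−0.75) = 0.5870.
Terminal values V(4,·): V(4,0)=0.0000, V(4,1)=0.0000, V(4,2)=8.5656, V(4,3)=36.3469, V(4,4)=81.1674
(3,0): S=23.2031. Δ = (V_up−V_dn)/(S_up−S_dn) = (0.0000−0.0000)/(28.0758−17.4023) = 0.0000. V = [p*·0.0000 + (1−p*)·0.0000]/1.02 = 0.0000. B = V − Δ·S = 0.0000.
(3,1): S=37.4344. Δ = (V_up−V_dn)/(S_up−S_dn) = (8.5656−0.0000)/(45.2956−28.0758) = 0.4974. V = [p*·8.5656 + (1−p*)·0.0000]/1.02 = 4.9291. B = V − Δ·S = -13.6918.
(3,2): S=60.3941. Δ = (V_up−V_dn)/(S_up−S_dn) = (36.3469−8.5656)/(73.0769−45.2956) = 1.0000. V = [p*·36.3469 + (1−p*)·8.5656]/1.02 = 24.3843. B = V − Δ·S = -36.0098.
(3,3): S=97.4359. Δ = (V_up−V_dn)/(S_up−S_dn) = (81.1674−36.3469)/(117.8974−73.0769) = 1.0000. V = [p*·81.1674 + (1−p*)·36.3469]/1.02 = 61.4261. B = V − Δ·S = -36.0098.
(2,0): S=30.9375. Δ = (V_up−V_dn)/(S_up−S_dn) = (4.9291−0.0000)/(37.4344−23.2031) = 0.3464. V = [p*·4.9291 + (1−p*)·0.0000]/1.02 = 2.8364. B = V − Δ·S = -7.8789.
(2,1): S=49.9125. Δ = (V_up−V_dn)/(S_up−S_dn) = (24.3843−4.9291)/(60.3941−37.4344) = 0.8474. V = [p*·24.3843 + (1−p*)·4.9291]/1.02 = 16.0279. B = V − Δ·S = -26.2662.
(2,2): S=80.5255. Δ = (V_up−V_dn)/(S_up−S_dn) = (61.4261−24.3843)/(97.4359−60.3941) = 1.0000. V = [p*·61.4261 + (1−p*)·24.3843]/1.02 = 45.2218. B = V − Δ·S = -35.3037.
(1,0): S=41.2500. Δ = (V_up−V_dn)/(S_up−S_dn) = (16.0279−2.8364)/(49.9125−30.9375) = 0.6952. V = [p*·16.0279 + (1−p*)·2.8364]/1.02 = 10.3718. B = V − Δ·S = -18.3053.
(1,1): S=66.5500. Δ = (V_up−V_dn)/(S_up−S_dn) = (45.2218−16.0279)/(80.5255−49.9125) = 0.9536. V = [p*·45.2218 + (1−p*)·16.0279]/1.02 = 32.5132. B = V − Δ·S = -30.9518.
(0,0): S=55.0000. Δ = (V_up−V_dn)/(S_up−S_dn) = (32.5132−10.3718)/(66.5500−41.2500) = 0.8752. V = [p*·32.5132 + (1−p*)·10.3718]/1.02 = 22.9096. B = V − Δ·S = -25.2238.
Check: Δ(0,0)·S0 + B(0,0) = 22.9096 = V0.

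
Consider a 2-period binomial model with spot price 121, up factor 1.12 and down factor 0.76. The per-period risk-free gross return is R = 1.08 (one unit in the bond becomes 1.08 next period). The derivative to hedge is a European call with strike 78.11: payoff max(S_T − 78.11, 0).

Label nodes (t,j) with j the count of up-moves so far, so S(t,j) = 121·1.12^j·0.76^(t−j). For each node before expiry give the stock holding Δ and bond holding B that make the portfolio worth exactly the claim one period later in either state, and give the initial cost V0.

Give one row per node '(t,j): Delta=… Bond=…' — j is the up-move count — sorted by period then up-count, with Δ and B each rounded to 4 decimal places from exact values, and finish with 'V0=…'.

(0,0): Delta=0.9806 Bond=-64.5305
(1,0): Delta=0.7517 Bond=-48.6439
(1,1): Delta=1.0000 Bond=-72.3241
V0=54.1203

Since d<R<u, set p* = (R−d)/(u−d) = 0.8889; price each node as the discounted p*-expectation of its children.
Payoff layer (t=2): V(2,0)=0.0000, V(2,1)=24.8852, V(2,2)=73.6724
Node (1,0) S=91.9600: V=(p*·24.8852+(1−p*)·0.0000)/1.08=20.4816; Δ=(24.8852−0.0000)/(102.9952−69.8896)=0.7517; B=V−Δ·S=-48.6439
Node (1,1) S=135.5200: V=(p*·73.6724+(1−p*)·24.8852)/1.08=63.1959; Δ=(73.6724−24.8852)/(151.7824−102.9952)=1.0000; B=V−Δ·S=-72.3241
Node (0,0) S=121.0000: V=(p*·63.1959+(1−p*)·20.4816)/1.08=54.1203; Δ=(63.1959−20.4816)/(135.5200−91.9600)=0.9806; B=V−Δ·S=-64.5305
Root portfolio cost Δ·121+B reproduces V0=54.1203.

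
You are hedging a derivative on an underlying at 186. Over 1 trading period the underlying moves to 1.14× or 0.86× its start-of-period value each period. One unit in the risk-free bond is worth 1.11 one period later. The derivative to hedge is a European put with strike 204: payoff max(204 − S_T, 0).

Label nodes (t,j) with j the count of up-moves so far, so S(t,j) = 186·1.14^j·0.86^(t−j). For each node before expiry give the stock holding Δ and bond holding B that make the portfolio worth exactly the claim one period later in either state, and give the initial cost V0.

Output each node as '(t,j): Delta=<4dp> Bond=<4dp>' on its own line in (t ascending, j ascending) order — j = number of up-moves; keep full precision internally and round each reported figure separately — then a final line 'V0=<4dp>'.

No-arbitrage ⇒ martingale measure with p* = (R−d)/(u−d) = 0.8929.
Terminal values V(1,·): V(1,0)=44.0400, V(1,1)=0.0000
(0,0): S=186.0000. Δ = (V_up−V_dn)/(S_up−S_dn) = (0.0000−44.0400)/(212.0400−159.9600) = -0.8456. V = [p*·0.0000 + (1−p*)·44.0400]/1.11 = 4.2510. B = V − Δ·S = 161.5367.
Each (Δ,B) replicates both successor values, so the strategy is self-financing and V0 is arbitrage-free.

(0,0): Delta=-0.8456 Bond=161.5367
V0=4.2510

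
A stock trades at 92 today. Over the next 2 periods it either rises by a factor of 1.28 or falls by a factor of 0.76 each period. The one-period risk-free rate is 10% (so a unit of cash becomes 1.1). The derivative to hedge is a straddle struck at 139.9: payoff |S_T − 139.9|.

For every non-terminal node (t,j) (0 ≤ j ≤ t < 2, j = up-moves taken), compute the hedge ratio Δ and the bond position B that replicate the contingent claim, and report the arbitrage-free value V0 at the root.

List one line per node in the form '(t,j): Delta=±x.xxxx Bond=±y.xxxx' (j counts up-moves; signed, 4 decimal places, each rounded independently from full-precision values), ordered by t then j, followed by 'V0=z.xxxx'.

(0,0): Delta=-0.7308 Bond=98.5090
(1,0): Delta=-1.0000 Bond=127.1818
(1,1): Delta=-0.6462 Bond=98.3954
V0=31.2747

Under the risk-neutral measure, an up-move has probability p* = (R−d)/(u−d) = 0.6538 and values discount at R = 1.1.
At expiry t=2: V(2,0)=86.7608, V(2,1)=50.4024, V(2,2)=10.8328
Node (1,0) S=69.9200: V=(p*·50.4024+(1−p*)·86.7608)/1.1=57.2618; Δ=(50.4024−86.7608)/(89.4976−53.1392)=-1.0000; B=V−Δ·S=127.1818
Node (1,1) S=117.7600: V=(p*·10.8328+(1−p*)·50.4024)/1.1=22.3000; Δ=(10.8328−50.4024)/(150.7328−89.4976)=-0.6462; B=V−Δ·S=98.3954
Node (0,0) S=92.0000: V=(p*·22.3000+(1−p*)·57.2618)/1.1=31.2747; Δ=(22.3000−57.2618)/(117.7600−69.9200)=-0.7308; B=V−Δ·S=98.5090
Self-financing check: at every node Δ·S+B equals the discounted successor values.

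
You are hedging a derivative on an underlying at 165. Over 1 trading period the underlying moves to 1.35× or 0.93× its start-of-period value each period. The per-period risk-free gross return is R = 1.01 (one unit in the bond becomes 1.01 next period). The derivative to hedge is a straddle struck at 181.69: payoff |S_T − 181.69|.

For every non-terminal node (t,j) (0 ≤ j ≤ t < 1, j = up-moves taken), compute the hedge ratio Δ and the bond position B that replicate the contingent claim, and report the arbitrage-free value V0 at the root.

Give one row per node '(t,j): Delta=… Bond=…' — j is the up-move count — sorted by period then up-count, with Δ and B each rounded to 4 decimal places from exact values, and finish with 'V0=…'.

Under the risk-neutral measure, an up-move has probability p* = (R−d)/(u−d) = 0.1905 and values discount at R = 1.01.
Terminal payoffs: V(1,0)=28.2400, V(1,1)=41.0600
Node (0,0) S=165.0000: V=(p*·41.0600+(1−p*)·28.2400)/1.01=30.3781; Δ=(41.0600−28.2400)/(222.7500−153.4500)=0.1850; B=V−Δ·S=-0.1457
Each (Δ,B) replicates both successor values, so the strategy is self-financing and V0 is arbitrage-free.

(0,0): Delta=0.1850 Bond=-0.1457
V0=30.3781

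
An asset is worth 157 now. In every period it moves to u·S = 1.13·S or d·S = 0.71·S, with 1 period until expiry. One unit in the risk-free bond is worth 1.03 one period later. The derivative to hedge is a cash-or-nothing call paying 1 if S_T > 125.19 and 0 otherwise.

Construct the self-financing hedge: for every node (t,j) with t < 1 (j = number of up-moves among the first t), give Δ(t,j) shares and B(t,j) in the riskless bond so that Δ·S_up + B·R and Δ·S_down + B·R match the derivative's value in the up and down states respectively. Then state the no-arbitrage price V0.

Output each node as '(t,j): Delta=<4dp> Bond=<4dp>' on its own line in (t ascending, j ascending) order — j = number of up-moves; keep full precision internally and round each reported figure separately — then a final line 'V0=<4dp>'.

(0,0): Delta=0.0152 Bond=-1.6412
V0=0.7397

The replicating-portfolio and risk-neutral prices coincide; use p* = (1.03−0.71)/(1.13−0.71) = 0.7619 for the latter.
At expiry t=1: V(1,0)=0.0000, V(1,1)=1.0000
Node (0,0) S=157.0000: V=(p*·1.0000+(1−p*)·0.0000)/1.03=0.7397; Δ=(1.0000−0.0000)/(177.4100−111.4700)=0.0152; B=V−Δ·S=-1.6412
Root portfolio cost Δ·157+B reproduces V0=0.7397.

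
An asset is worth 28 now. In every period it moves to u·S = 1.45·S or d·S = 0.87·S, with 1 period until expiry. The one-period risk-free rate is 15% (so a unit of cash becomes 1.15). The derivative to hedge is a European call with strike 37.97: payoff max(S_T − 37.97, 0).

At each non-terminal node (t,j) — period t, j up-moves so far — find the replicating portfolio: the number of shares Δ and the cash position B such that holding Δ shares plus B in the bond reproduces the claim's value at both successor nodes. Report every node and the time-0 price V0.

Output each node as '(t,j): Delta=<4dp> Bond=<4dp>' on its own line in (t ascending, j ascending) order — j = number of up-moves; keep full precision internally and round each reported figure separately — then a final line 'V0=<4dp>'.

(0,0): Delta=0.1619 Bond=-3.4304
V0=1.1040

No-arbitrage ⇒ martingale measure with p* = (R−d)/(u−d) = 0.4828.
Payoff layer (t=1): V(1,0)=0.0000, V(1,1)=2.6300
Node (0,0) S=28.0000: V=(p*·2.6300+(1−p*)·0.0000)/1.15=1.1040; Δ=(2.6300−0.0000)/(40.6000−24.3600)=0.1619; B=V−Δ·S=-3.4304
Check: Δ(0,0)·S0 + B(0,0) = 1.1040 = V0.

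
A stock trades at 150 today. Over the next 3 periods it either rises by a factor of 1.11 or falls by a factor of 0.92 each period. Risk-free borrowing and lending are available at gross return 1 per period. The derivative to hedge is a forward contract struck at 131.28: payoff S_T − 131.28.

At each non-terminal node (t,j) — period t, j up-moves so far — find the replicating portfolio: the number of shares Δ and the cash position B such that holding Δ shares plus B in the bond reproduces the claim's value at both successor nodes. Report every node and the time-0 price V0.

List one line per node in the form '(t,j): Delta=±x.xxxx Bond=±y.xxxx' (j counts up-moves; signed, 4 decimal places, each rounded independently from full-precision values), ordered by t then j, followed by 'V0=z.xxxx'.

(0,0): Delta=1.0000 Bond=-131.2800
(1,0): Delta=1.0000 Bond=-131.2800
(1,1): Delta=1.0000 Bond=-131.2800
(2,0): Delta=1.0000 Bond=-131.2800
(2,1): Delta=1.0000 Bond=-131.2800
(2,2): Delta=1.0000 Bond=-131.2800
V0=18.7200

Under the risk-neutral measure, an up-move has probability p* = (R−d)/(u−d) = 0.4211 and values discount at R = 1.
Payoff layer (t=3): V(3,0)=-14.4768, V(3,1)=9.6456, V(3,2)=38.7498, V(3,3)=73.8647
Node (2,0) S=126.9600: V=(p*·9.6456+(1−p*)·-14.4768)/1=-4.3200; Δ=(9.6456−-14.4768)/(140.9256−116.8032)=1.0000; B=V−Δ·S=-131.2800
Node (2,1) S=153.1800: V=(p*·38.7498+(1−p*)·9.6456)/1=21.9000; Δ=(38.7498−9.6456)/(170.0298−140.9256)=1.0000; B=V−Δ·S=-131.2800
Node (2,2) S=184.8150: V=(p*·73.8647+(1−p*)·38.7498)/1=53.5350; Δ=(73.8647−38.7498)/(205.1447−170.0298)=1.0000; B=V−Δ·S=-131.2800
Node (1,0) S=138.0000: V=(p*·21.9000+(1−p*)·-4.3200)/1=6.7200; Δ=(21.9000−-4.3200)/(153.1800−126.9600)=1.0000; B=V−Δ·S=-131.2800
Node (1,1) S=166.5000: V=(p*·53.5350+(1−p*)·21.9000)/1=35.2200; Δ=(53.5350−21.9000)/(184.8150−153.1800)=1.0000; B=V−Δ·S=-131.2800
Node (0,0) S=150.0000: V=(p*·35.2200+(1−p*)·6.7200)/1=18.7200; Δ=(35.2200−6.7200)/(166.5000−138.0000)=1.0000; B=V−Δ·S=-131.2800
Self-financing check: at every node Δ·S+B equals the discounted successor values.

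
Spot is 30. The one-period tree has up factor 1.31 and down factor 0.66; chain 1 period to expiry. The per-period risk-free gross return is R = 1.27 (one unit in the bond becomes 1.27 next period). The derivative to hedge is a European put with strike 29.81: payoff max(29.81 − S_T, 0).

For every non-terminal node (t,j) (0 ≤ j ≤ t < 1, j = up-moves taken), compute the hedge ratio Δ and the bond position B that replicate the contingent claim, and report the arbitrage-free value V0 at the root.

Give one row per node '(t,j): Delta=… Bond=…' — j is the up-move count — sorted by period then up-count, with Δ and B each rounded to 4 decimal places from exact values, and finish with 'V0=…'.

(0,0): Delta=-0.5133 Bond=15.8850
V0=0.4850

Since d<R<u, set p* = (R−d)/(u−d) = 0.9385; price each node as the discounted p*-expectation of its children.
Terminal payoffs: V(1,0)=10.0100, V(1,1)=0.0000
  t=0,j=0: stock 30.0000 → up 39.3000 (V=0.0000), down 19.8000 (V=10.0100). Price 0.4850; hedge Δ=-0.5133, bond B=15.8850.
Each (Δ,B) replicates both successor values, so the strategy is self-financing and V0 is arbitrage-free.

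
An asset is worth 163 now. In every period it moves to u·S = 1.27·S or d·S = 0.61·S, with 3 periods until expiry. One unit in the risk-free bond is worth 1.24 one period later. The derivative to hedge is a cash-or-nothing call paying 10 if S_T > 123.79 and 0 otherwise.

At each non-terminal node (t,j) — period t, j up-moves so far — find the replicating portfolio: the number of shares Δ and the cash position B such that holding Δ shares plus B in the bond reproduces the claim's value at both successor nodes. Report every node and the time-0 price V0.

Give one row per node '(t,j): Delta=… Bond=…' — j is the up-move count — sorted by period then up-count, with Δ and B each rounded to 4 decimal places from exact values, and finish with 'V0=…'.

(0,0): Delta=0.0052 Bond=4.3582
(1,0): Delta=0.1173 Bond=-5.7377
(1,1): Delta=0.0027 Bond=5.9348
(2,0): Delta=0.0000 Bond=0.0000
(2,1): Delta=0.1200 Bond=-7.4536
(2,2): Delta=0.0000 Bond=8.0645
V0=5.2133

No-arbitrage ⇒ martingale measure with p* = (R−d)/(u−d) = 0.9545.
Payoff layer (t=3): V(3,0)=0.0000, V(3,1)=0.0000, V(3,2)=10.0000, V(3,3)=10.0000
  t=2,j=0: stock 60.6523 → up 77.0284 (V=0.0000), down 36.9979 (V=0.0000). Price 0.0000; hedge Δ=0.0000, bond B=0.0000.
  t=2,j=1: stock 126.2761 → up 160.3706 (V=10.0000), down 77.0284 (V=0.0000). Price 7.6979; hedge Δ=0.1200, bond B=-7.4536.
  t=2,j=2: stock 262.9027 → up 333.8864 (V=10.0000), down 160.3706 (V=10.0000). Price 8.0645; hedge Δ=0.0000, bond B=8.0645.
  t=1,j=0: stock 99.4300 → up 126.2761 (V=7.6979), down 60.6523 (V=0.0000). Price 5.9258; hedge Δ=0.1173, bond B=-5.7377.
  t=1,j=1: stock 207.0100 → up 262.9027 (V=8.0645), down 126.2761 (V=7.6979). Price 6.4902; hedge Δ=0.0027, bond B=5.9348.
  t=0,j=0: stock 163.0000 → up 207.0100 (V=6.4902), down 99.4300 (V=5.9258). Price 5.2133; hedge Δ=0.0052, bond B=4.3582.
The time-0 hedge costs 5.2133, which is the no-arbitrage price.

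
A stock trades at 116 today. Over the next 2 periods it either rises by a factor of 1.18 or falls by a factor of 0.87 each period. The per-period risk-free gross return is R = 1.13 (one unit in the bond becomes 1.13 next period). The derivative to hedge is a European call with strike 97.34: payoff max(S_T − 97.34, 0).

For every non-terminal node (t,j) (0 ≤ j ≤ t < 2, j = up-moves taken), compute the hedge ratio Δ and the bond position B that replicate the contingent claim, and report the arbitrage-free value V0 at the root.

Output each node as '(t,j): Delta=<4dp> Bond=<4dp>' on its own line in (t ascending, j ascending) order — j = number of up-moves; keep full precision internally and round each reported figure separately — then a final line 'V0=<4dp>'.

(0,0): Delta=0.9621 Bond=-71.6448
(1,0): Delta=0.6951 Bond=-54.0071
(1,1): Delta=1.0000 Bond=-86.1416
V0=39.9629

Risk-neutral probability p* = (R−d)/(u−d) = (1.13−0.87)/(1.18−0.87) = 0.8387.
At expiry t=2: V(2,0)=0.0000, V(2,1)=21.7456, V(2,2)=64.1784
Node (1,0) S=100.9200: V=(p*·21.7456+(1−p*)·0.0000)/1.13=16.1400; Δ=(21.7456−0.0000)/(119.0856−87.8004)=0.6951; B=V−Δ·S=-54.0071
Node (1,1) S=136.8800: V=(p*·64.1784+(1−p*)·21.7456)/1.13=50.7384; Δ=(64.1784−21.7456)/(161.5184−119.0856)=1.0000; B=V−Δ·S=-86.1416
Node (0,0) S=116.0000: V=(p*·50.7384+(1−p*)·16.1400)/1.13=39.9629; Δ=(50.7384−16.1400)/(136.8800−100.9200)=0.9621; B=V−Δ·S=-71.6448
The time-0 hedge costs 39.9629, which is the no-arbitrage price.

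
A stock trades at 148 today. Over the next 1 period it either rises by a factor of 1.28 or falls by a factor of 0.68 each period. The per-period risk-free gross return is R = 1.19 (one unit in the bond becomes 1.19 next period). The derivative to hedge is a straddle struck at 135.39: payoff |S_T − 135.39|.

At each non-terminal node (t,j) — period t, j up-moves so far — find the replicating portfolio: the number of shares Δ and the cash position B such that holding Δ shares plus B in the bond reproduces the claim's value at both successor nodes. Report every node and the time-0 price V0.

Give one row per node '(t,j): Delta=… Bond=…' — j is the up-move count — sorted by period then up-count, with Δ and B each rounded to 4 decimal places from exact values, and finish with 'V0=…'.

(0,0): Delta=0.2173 Bond=10.8207
V0=42.9874

Risk-neutral probability p* = (R−d)/(u−d) = (1.19−0.68)/(1.28−0.68) = 0.8500.
Terminal payoffs: V(1,0)=34.7500, V(1,1)=54.0500
Node (0,0) S=148.0000: V=(p*·54.0500+(1−p*)·34.7500)/1.19=42.9874; Δ=(54.0500−34.7500)/(189.4400−100.6400)=0.2173; B=V−Δ·S=10.8207
Check: Δ(0,0)·S0 + B(0,0) = 42.9874 = V0.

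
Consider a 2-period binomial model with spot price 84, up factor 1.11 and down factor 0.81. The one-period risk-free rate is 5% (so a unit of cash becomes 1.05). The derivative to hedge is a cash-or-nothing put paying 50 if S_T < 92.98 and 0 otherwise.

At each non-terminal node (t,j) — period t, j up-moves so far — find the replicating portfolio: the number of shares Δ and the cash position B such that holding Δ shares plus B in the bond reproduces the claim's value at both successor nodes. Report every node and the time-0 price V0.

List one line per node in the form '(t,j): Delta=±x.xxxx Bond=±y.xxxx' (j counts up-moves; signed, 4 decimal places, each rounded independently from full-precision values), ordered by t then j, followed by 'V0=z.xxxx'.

No-arbitrage ⇒ martingale measure with p* = (R−d)/(u−d) = 0.8000.
Payoff layer (t=2): V(2,0)=50.0000, V(2,1)=50.0000, V(2,2)=0.0000
  t=1,j=0: stock 68.0400 → up 75.5244 (V=50.0000), down 55.1124 (V=50.0000). Price 47.6190; hedge Δ=0.0000, bond B=47.6190.
  t=1,j=1: stock 93.2400 → up 103.4964 (V=0.0000), down 75.5244 (V=50.0000). Price 9.5238; hedge Δ=-1.7875, bond B=176.1905.
  t=0,j=0: stock 84.0000 → up 93.2400 (V=9.5238), down 68.0400 (V=47.6190). Price 16.3265; hedge Δ=-1.5117, bond B=143.3107.
Check: Δ(0,0)·S0 + B(0,0) = 16.3265 = V0.

(0,0): Delta=-1.5117 Bond=143.3107
(1,0): Delta=0.0000 Bond=47.6190
(1,1): Delta=-1.7875 Bond=176.1905
V0=16.3265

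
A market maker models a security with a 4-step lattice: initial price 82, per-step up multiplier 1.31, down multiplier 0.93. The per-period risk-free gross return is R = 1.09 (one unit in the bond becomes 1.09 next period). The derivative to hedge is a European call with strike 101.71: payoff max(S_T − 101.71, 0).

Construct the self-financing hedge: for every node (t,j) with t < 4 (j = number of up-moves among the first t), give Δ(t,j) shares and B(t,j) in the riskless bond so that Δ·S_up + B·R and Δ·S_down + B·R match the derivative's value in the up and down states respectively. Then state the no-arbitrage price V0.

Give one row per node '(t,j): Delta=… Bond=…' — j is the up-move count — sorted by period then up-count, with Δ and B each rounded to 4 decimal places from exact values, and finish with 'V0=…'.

No-arbitrage ⇒ martingale measure with p* = (R−d)/(u−d) = 0.4211.
Terminal payoffs: V(4,0)=0.0000, V(4,1)=0.0000, V(4,2)=19.9989, V(4,3)=69.7294, V(4,4)=139.7799
Node (3,0) S=65.9573: V=(p*·0.0000+(1−p*)·0.0000)/1.09=0.0000; Δ=(0.0000−0.0000)/(86.4040−61.3403)=0.0000; B=V−Δ·S=0.0000
Node (3,1) S=92.9076: V=(p*·19.9989+(1−p*)·0.0000)/1.09=7.7253; Δ=(19.9989−0.0000)/(121.7089−86.4040)=0.5665; B=V−Δ·S=-44.9034
Node (3,2) S=130.8698: V=(p*·69.7294+(1−p*)·19.9989)/1.09=37.5579; Δ=(69.7294−19.9989)/(171.4394−121.7089)=1.0000; B=V−Δ·S=-93.3119
Node (3,3) S=184.3435: V=(p*·139.7799+(1−p*)·69.7294)/1.09=91.0315; Δ=(139.7799−69.7294)/(241.4899−171.4394)=1.0000; B=V−Δ·S=-93.3119
Node (2,0) S=70.9218: V=(p*·7.7253+(1−p*)·0.0000)/1.09=2.9842; Δ=(7.7253−0.0000)/(92.9076−65.9573)=0.2867; B=V−Δ·S=-17.3456
Node (2,1) S=99.9006: V=(p*·37.5579+(1−p*)·7.7253)/1.09=18.6114; Δ=(37.5579−7.7253)/(130.8698−92.9076)=0.7858; B=V−Δ·S=-59.8953
Node (2,2) S=140.7202: V=(p*·91.0315+(1−p*)·37.5579)/1.09=55.1129; Δ=(91.0315−37.5579)/(184.3435−130.8698)=1.0000; B=V−Δ·S=-85.6073
Node (1,0) S=76.2600: V=(p*·18.6114+(1−p*)·2.9842)/1.09=8.7744; Δ=(18.6114−2.9842)/(99.9006−70.9218)=0.5393; B=V−Δ·S=-32.3498
Node (1,1) S=107.4200: V=(p*·55.1129+(1−p*)·18.6114)/1.09=31.1747; Δ=(55.1129−18.6114)/(140.7202−99.9006)=0.8942; B=V−Δ·S=-64.8820
Node (0,0) S=82.0000: V=(p*·31.1747+(1−p*)·8.7744)/1.09=16.7028; Δ=(31.1747−8.7744)/(107.4200−76.2600)=0.7189; B=V−Δ·S=-42.2455
The time-0 hedge costs 16.7028, which is the no-arbitrage price.

(0,0): Delta=0.7189 Bond=-42.2455
(1,0): Delta=0.5393 Bond=-32.3498
(1,1): Delta=0.8942 Bond=-64.8820
(2,0): Delta=0.2867 Bond=-17.3456
(2,1): Delta=0.7858 Bond=-59.8953
(2,2): Delta=1.0000 Bond=-85.6073
(3,0): Delta=0.0000 Bond=0.0000
(3,1): Delta=0.5665 Bond=-44.9034
(3,2): Delta=1.0000 Bond=-93.3119
(3,3): Delta=1.0000 Bond=-93.3119
V0=16.7028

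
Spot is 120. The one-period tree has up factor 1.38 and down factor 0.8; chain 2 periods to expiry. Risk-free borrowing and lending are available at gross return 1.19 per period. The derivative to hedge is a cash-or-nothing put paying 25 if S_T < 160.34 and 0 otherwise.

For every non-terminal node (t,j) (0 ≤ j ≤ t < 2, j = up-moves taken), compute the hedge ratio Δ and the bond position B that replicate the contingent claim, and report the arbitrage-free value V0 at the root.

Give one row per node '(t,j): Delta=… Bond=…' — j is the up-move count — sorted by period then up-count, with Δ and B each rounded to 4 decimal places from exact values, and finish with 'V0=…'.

Under the risk-neutral measure, an up-move has probability p* = (R−d)/(u−d) = 0.6724 and values discount at R = 1.19.
Terminal values V(2,·): V(2,0)=25.0000, V(2,1)=25.0000, V(2,2)=0.0000
(1,0): S=96.0000. Δ = (V_up−V_dn)/(S_up−S_dn) = (25.0000−25.0000)/(132.4800−76.8000) = 0.0000. V = [p*·25.0000 + (1−p*)·25.0000]/1.19 = 21.0084. B = V − Δ·S = 21.0084.
(1,1): S=165.6000. Δ = (V_up−V_dn)/(S_up−S_dn) = (0.0000−25.0000)/(228.5280−132.4800) = -0.2603. V = [p*·0.0000 + (1−p*)·25.0000]/1.19 = 6.8821. B = V − Δ·S = 49.9855.
(0,0): S=120.0000. Δ = (V_up−V_dn)/(S_up−S_dn) = (6.8821−21.0084)/(165.6000−96.0000) = -0.2030. V = [p*·6.8821 + (1−p*)·21.0084]/1.19 = 9.6720. B = V − Δ·S = 34.0277.
Check: Δ(0,0)·S0 + B(0,0) = 9.6720 = V0.

(0,0): Delta=-0.2030 Bond=34.0277
(1,0): Delta=0.0000 Bond=21.0084
(1,1): Delta=-0.2603 Bond=49.9855
V0=9.6720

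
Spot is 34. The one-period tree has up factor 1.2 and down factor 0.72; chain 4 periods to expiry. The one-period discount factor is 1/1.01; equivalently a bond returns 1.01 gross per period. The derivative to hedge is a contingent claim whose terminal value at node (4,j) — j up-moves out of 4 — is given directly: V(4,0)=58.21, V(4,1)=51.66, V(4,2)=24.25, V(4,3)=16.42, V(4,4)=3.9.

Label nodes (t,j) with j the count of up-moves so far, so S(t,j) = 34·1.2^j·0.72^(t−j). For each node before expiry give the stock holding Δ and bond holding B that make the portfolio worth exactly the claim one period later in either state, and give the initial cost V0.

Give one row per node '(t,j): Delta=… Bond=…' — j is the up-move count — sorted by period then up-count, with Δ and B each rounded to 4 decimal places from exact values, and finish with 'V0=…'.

(0,0): Delta=-0.8532 Bond=51.8274
(1,0): Delta=-1.4178 Bond=66.1680
(1,1): Delta=-0.6312 Bond=43.2896
(2,0): Delta=-2.2414 Bond=81.3470
(2,1): Delta=-1.0940 Bond=57.3183
(2,2): Delta=-0.4493 Bond=34.8149
(3,0): Delta=-1.0753 Bond=67.3614
(3,1): Delta=-2.6999 Bond=91.8564
(3,2): Delta=-0.4628 Bond=35.6386
(3,3): Delta=-0.4440 Bond=34.8515
V0=22.8200

The replicating-portfolio and risk-neutral prices coincide; use p* = (1.01−0.72)/(1.2−0.72) = 0.6042 for the latter.
Payoff layer (t=4): V(4,0)=58.2100, V(4,1)=51.6600, V(4,2)=24.2500, V(4,3)=16.4200, V(4,4)=3.9000
  t=3,j=0: stock 12.6904 → up 15.2285 (V=51.6600), down 9.1371 (V=58.2100). Price 53.7156; hedge Δ=-1.0753, bond B=67.3614.
  t=3,j=1: stock 21.1507 → up 25.3809 (V=24.2500), down 15.2285 (V=51.6600). Price 34.7523; hedge Δ=-2.6999, bond B=91.8564.
  t=3,j=2: stock 35.2512 → up 42.3014 (V=16.4200), down 25.3809 (V=24.2500). Price 19.3261; hedge Δ=-0.4628, bond B=35.6386.
  t=3,j=3: stock 58.7520 → up 70.5024 (V=3.9000), down 42.3014 (V=16.4200). Price 8.7682; hedge Δ=-0.4440, bond B=34.8515.
  t=2,j=0: stock 17.6256 → up 21.1507 (V=34.7523), down 12.6904 (V=53.7156). Price 41.8402; hedge Δ=-2.2414, bond B=81.3470.
  t=2,j=1: stock 29.3760 → up 35.2512 (V=19.3261), down 21.1507 (V=34.7523). Price 25.1805; hedge Δ=-1.0940, bond B=57.3183.
  t=2,j=2: stock 48.9600 → up 58.7520 (V=8.7682), down 35.2512 (V=19.3261). Price 12.8192; hedge Δ=-0.4493, bond B=34.8149.
  t=1,j=0: stock 24.4800 → up 29.3760 (V=25.1805), down 17.6256 (V=41.8402). Price 31.4603; hedge Δ=-1.4178, bond B=66.1680.
  t=1,j=1: stock 40.8000 → up 48.9600 (V=12.8192), down 29.3760 (V=25.1805). Price 17.5368; hedge Δ=-0.6312, bond B=43.2896.
  t=0,j=0: stock 34.0000 → up 40.8000 (V=17.5368), down 24.4800 (V=31.4603). Price 22.8200; hedge Δ=-0.8532, bond B=51.8274.
Each (Δ,B) replicates both successor values, so the strategy is self-financing and V0 is arbitrage-free.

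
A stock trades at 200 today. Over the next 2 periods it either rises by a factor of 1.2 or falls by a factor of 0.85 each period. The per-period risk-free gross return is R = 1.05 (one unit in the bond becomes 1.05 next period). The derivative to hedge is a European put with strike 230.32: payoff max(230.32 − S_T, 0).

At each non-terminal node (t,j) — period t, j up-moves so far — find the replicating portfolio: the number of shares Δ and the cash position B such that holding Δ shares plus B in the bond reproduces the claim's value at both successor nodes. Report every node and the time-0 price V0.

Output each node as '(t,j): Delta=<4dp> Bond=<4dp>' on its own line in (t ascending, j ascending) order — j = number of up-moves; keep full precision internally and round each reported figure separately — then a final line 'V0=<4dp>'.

(0,0): Delta=-0.5516 Bond=136.3032
(1,0): Delta=-1.0000 Bond=219.3524
(1,1): Delta=-0.3133 Bond=85.9429
V0=25.9903

Since d<R<u, set p* = (R−d)/(u−d) = 0.5714; price each node as the discounted p*-expectation of its children.
Terminal payoffs: V(2,0)=85.8200, V(2,1)=26.3200, V(2,2)=0.0000
(1,0): S=170.0000. Δ = (V_up−V_dn)/(S_up−S_dn) = (26.3200−85.8200)/(204.0000−144.5000) = -1.0000. V = [p*·26.3200 + (1−p*)·85.8200]/1.05 = 49.3524. B = V − Δ·S = 219.3524.
(1,1): S=240.0000. Δ = (V_up−V_dn)/(S_up−S_dn) = (0.0000−26.3200)/(288.0000−204.0000) = -0.3133. V = [p*·0.0000 + (1−p*)·26.3200]/1.05 = 10.7429. B = V − Δ·S = 85.9429.
(0,0): S=200.0000. Δ = (V_up−V_dn)/(S_up−S_dn) = (10.7429−49.3524)/(240.0000−170.0000) = -0.5516. V = [p*·10.7429 + (1−p*)·49.3524]/1.05 = 25.9903. B = V − Δ·S = 136.3032.
Self-financing check: at every node Δ·S+B equals the discounted successor values.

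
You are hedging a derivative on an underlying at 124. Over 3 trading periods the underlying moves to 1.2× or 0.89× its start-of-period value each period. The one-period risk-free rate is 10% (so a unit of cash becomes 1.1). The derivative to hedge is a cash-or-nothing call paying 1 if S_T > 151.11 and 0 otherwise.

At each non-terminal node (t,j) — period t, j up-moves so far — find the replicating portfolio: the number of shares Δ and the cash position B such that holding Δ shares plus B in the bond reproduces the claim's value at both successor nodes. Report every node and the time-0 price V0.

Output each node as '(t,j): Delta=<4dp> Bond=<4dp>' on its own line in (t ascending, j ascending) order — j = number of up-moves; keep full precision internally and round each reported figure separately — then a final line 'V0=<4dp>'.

(0,0): Delta=0.0094 Bond=-0.5979
(1,0): Delta=0.0180 Bond=-1.6073
(1,1): Delta=0.0064 Bond=-0.2055
(2,0): Delta=0.0000 Bond=0.0000
(2,1): Delta=0.0244 Bond=-2.6100
(2,2): Delta=0.0000 Bond=0.9091
V0=0.5672

Since d<R<u, set p* = (R−d)/(u−d) = 0.6774; price each node as the discounted p*-expectation of its children.
Terminal values V(3,·): V(3,0)=0.0000, V(3,1)=0.0000, V(3,2)=1.0000, V(3,3)=1.0000
  t=2,j=0: stock 98.2204 → up 117.8645 (V=0.0000), down 87.4162 (V=0.0000). Price 0.0000; hedge Δ=0.0000, bond B=0.0000.
  t=2,j=1: stock 132.4320 → up 158.9184 (V=1.0000), down 117.8645 (V=0.0000). Price 0.6158; hedge Δ=0.0244, bond B=-2.6100.
  t=2,j=2: stock 178.5600 → up 214.2720 (V=1.0000), down 158.9184 (V=1.0000). Price 0.9091; hedge Δ=0.0000, bond B=0.9091.
  t=1,j=0: stock 110.3600 → up 132.4320 (V=0.6158), down 98.2204 (V=0.0000). Price 0.3793; hedge Δ=0.0180, bond B=-1.6073.
  t=1,j=1: stock 148.8000 → up 178.5600 (V=0.9091), down 132.4320 (V=0.6158). Price 0.7404; hedge Δ=0.0064, bond B=-0.2055.
  t=0,j=0: stock 124.0000 → up 148.8000 (V=0.7404), down 110.3600 (V=0.3793). Price 0.5672; hedge Δ=0.0094, bond B=-0.5979.
Each (Δ,B) replicates both successor values, so the strategy is self-financing and V0 is arbitrage-free.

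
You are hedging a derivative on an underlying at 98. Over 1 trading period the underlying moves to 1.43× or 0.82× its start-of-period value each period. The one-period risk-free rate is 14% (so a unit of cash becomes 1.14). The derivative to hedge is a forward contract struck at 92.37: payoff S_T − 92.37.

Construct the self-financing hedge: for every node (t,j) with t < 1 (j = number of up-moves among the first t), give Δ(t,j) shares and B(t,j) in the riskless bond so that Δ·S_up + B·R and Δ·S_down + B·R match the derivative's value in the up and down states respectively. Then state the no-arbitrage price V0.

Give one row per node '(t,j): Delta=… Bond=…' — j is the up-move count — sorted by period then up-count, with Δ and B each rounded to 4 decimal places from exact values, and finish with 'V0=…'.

No-arbitrage ⇒ martingale measure with p* = (R−d)/(u−d) = 0.5246.
Terminal payoffs: V(1,0)=-12.0100, V(1,1)=47.7700
  t=0,j=0: stock 98.0000 → up 140.1400 (V=47.7700), down 80.3600 (V=-12.0100). Price 16.9737; hedge Δ=1.0000, bond B=-81.0263.
Check: Δ(0,0)·S0 + B(0,0) = 16.9737 = V0.

(0,0): Delta=1.0000 Bond=-81.0263
V0=16.9737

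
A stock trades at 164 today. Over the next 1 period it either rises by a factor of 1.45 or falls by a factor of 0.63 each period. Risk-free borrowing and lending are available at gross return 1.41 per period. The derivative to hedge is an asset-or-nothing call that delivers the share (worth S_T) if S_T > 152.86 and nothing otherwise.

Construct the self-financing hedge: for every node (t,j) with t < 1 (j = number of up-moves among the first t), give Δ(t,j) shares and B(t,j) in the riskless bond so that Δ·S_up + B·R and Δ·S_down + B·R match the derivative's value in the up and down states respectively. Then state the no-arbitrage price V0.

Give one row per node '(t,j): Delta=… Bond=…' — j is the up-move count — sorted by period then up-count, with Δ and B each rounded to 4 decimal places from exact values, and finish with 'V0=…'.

No-arbitrage ⇒ martingale measure with p* = (R−d)/(u−d) = 0.9512.
Payoff layer (t=1): V(1,0)=0.0000, V(1,1)=237.8000
(0,0): S=164.0000. Δ = (V_up−V_dn)/(S_up−S_dn) = (237.8000−0.0000)/(237.8000−103.3200) = 1.7683. V = [p*·237.8000 + (1−p*)·0.0000]/1.41 = 160.4255. B = V − Δ·S = -129.5745.
Each (Δ,B) replicates both successor values, so the strategy is self-financing and V0 is arbitrage-free.

(0,0): Delta=1.7683 Bond=-129.5745
V0=160.4255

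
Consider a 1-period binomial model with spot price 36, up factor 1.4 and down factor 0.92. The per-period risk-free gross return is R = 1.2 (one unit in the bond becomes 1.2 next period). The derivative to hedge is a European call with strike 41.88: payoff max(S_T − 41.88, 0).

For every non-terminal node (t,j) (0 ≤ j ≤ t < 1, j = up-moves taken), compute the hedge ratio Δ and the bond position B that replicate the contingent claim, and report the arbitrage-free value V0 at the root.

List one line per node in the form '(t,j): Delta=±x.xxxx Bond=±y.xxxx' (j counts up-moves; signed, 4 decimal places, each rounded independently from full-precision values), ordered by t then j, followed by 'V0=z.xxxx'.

The replicating-portfolio and risk-neutral prices coincide; use p* = (1.2−0.92)/(1.4−0.92) = 0.5833 for the latter.
Payoff layer (t=1): V(1,0)=0.0000, V(1,1)=8.5200
  t=0,j=0: stock 36.0000 → up 50.4000 (V=8.5200), down 33.1200 (V=0.0000). Price 4.1417; hedge Δ=0.4931, bond B=-13.6083.
The time-0 hedge costs 4.1417, which is the no-arbitrage price.

(0,0): Delta=0.4931 Bond=-13.6083
V0=4.1417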